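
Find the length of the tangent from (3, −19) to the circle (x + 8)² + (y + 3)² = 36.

With centre O = (−8, −3), |OP|² = 377 and r² = 36.
Power of the point: PT² = |PO|² − r² = 341, so PT = √341.

√341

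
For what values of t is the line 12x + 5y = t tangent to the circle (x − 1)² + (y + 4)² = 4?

t = −34 or t = 18

The line touches the circle iff its distance from (1, −4) is 2:
|12·1 + 5·(−4) − t| / √169 = 2
|t − (−8)| = 2·13, so t = 18 or t = −34.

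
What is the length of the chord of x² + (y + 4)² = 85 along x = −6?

14

Centre (0, −4), r² = 85. Perpendicular distance d from centre to line = |6| / √1 = 6.
Half the chord is √(r² − d²) = √(49), so the full chord is 14.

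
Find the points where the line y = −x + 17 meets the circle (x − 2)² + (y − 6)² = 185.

Express y = −x + 17 and substitute into the circle:
2x² − 26x − 60 = 0  ⟹  x² − 13x − 30 = 0
x = 15 or x = −2, giving (15, 2) and (−2, 19).

(−2, 19) and (15, 2)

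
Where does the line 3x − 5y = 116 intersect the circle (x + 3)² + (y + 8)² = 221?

(2, −22) and (7, −19)

From the line, y = (−116 + 3x)/5. Substituting:
34x² − 306x + 476 = 0  ⟹  x² − 9x + 14 = 0
x = 7 or x = 2, giving (7, −19) and (2, −22).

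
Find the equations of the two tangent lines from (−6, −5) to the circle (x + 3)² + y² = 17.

Let a tangent through (−6, −5) have slope m. Its distance from (−3, 0) must equal √17:
(3m − (5))² = 17(m² + 1)
4m² + 15m − 4 = 0, so m = −4 or m = 1/4.
With m = −4: 4x + y = −29. With m = 1/4: x − 4y = 14.

4x + y = −29 and x − 4y = 14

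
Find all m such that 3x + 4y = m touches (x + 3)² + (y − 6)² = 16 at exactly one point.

m = −5 or m = 35

For a tangent, require d(centre, line) = r = 4.
|3·(−3) + 4·6 − m| / √25 = 4
|m − (15)| = 4·5, so m = 35 or m = −5.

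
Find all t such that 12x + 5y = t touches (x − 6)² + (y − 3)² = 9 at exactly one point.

t = 48 or t = 126

For a tangent, require d(centre, line) = r = 3.
|12·6 + 5·3 − t| / √169 = 3
|t − (87)| = 3·13, so t = 126 or t = 48.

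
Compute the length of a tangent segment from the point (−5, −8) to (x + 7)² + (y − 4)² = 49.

The centre is (−7, 4) and r = 7. The square of the distance from P to the centre is 4 + 144 = 148.
By the tangent–radius right angle, tangent length = √(|PO|² − r²) = √99 = 3√11.

3√11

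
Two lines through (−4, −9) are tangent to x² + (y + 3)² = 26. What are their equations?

x − 5y = 41 and 5x + y = −29

Write the tangent as mx − y + (−9 − m·(−4)) = 0 and set its distance from the centre to √26:
[m·(4) − (6)]² = 26(m² + 1)
5m² + 24m − 5 = 0, so m = 1/5 or m = −5.
With m = 1/5: x − 5y = 41. With m = −5: 5x + y = −29.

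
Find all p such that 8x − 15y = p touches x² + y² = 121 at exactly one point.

p = −187 or p = 187

Tangency holds when the distance from the centre (0, 0) to the line equals the radius 11:
|8·0 − 15·0 − p| / √289 = 11
|p| = 11·17, so p = 187 or p = −187.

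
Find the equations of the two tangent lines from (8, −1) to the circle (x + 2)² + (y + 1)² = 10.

x − 3y = 11 and x + 3y = 5

Let a tangent through (8, −1) have slope m. Its distance from (−2, −1) must equal √10:
(−10m − (0))² = 10(m² + 1)
9m² − 1 = 0, so m = 1/3 or m = −1/3.
With m = 1/3: x − 3y = 11. With m = −1/3: x + 3y = 5.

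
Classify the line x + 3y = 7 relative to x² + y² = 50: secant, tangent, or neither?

Substituting the line into the circle gives 10x² − 14x − 401 = 0.
Discriminant = (−14)² − 4·10·(−401) = 16236 > 0.
Two real roots: the line is a secant.

secant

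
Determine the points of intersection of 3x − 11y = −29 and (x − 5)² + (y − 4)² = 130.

(−6, 1) and (16, 7)

Express y = (29 + 3x)/11 and substitute into the circle:
130x² − 1300x − 12480 = 0  ⟹  x² − 10x − 96 = 0
x = 16 or x = −6, giving (16, 7) and (−6, 1).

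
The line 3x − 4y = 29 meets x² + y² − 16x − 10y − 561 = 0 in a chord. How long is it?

50

From the line, y = (−29 + 3x)/4. Substituting:
25x² − 550x − 6975 = 0  ⟹  x² − 22x − 279 = 0
x = 31 or x = −9, giving (31, 16) and (−9, −14).
Chord length = distance between (31, 16) and (−9, −14) = √2500 = 50.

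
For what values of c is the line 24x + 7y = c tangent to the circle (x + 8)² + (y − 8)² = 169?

c = −461 or c = 189

The line touches the circle iff its distance from (−8, 8) is 13:
|24·(−8) + 7·8 − c| / √625 = 13
|c − (−136)| = 13·25, so c = 189 or c = −461.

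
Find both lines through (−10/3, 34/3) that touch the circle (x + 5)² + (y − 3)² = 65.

Write the tangent as mx − y + (34/3 − m·(−10/3)) = 0 and set its distance from the centre to √65:
[m·(−5/3) − (−25/3)]² = 65(m² + 1)
56m² + 25m − 4 = 0, so m = 1/8 or m = −4/7.
Through (−10/3, 34/3) these give x − 8y = −94 and 4x + 7y = 66.

x − 8y = −94 and 4x + 7y = 66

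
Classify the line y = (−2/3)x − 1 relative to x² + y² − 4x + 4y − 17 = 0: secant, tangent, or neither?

Centre (2, −2), r² = 25. Distance² from centre to line = (1)²/13 = 1/13.
Since d² < r², the line cuts the circle twice.

secant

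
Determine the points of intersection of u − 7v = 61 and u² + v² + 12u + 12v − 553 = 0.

(−30, −13) and (19, −6)

From the line, v = (−61 + u)/7. Substituting:
50u² + 550u − 28500 = 0  ⟹  u² + 11u − 570 = 0
u = 19 or u = −30, giving (19, −6) and (−30, −13).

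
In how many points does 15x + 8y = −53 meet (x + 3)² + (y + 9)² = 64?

2

Centre (−3, −9), r² = 64. Distance² from centre to line = (−64)²/289 = 4096/289.
Since d² < r², the line cuts the circle twice.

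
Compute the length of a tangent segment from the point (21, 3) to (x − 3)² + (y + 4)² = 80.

√293

The centre is (3, −4) and r = 4√5. The square of the distance from P to the centre is 324 + 49 = 373.
The tangent meets the radius at right angles, so tangent² = |PO|² − r² = 373 − 80 = 293.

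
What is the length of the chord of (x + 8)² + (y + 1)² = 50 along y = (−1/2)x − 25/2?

Centre (−8, −1), r² = 50. Perpendicular distance d from centre to line = |15| / √5 = 15/√5.
Chord = 2√(r² − d²) = 2·√(5) = 2√5.

2√5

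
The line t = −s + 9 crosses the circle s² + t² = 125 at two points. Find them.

Express t = −s + 9 and substitute into the circle:
2s² − 18s − 44 = 0  ⟹  s² − 9s − 22 = 0
s = 11 or s = −2, giving (11, −2) and (−2, 11).

(−2, 11) and (11, −2)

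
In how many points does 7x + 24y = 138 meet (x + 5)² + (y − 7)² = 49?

Centre (−5, 7), r² = 49. Distance² from centre to line = (−5)²/625 = 1/25.
Since d² < r², the line cuts the circle twice.

2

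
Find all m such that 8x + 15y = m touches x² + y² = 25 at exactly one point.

Tangency holds when the distance from the centre (0, 0) to the line equals the radius 5:
|8·0 + 15·0 − m| / √289 = 5
|m| = 5·17, so m = 85 or m = −85.

m = −85 or m = 85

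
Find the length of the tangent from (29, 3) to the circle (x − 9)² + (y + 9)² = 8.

2√134

The centre is (9, −9) and r = 2√2. The square of the distance from P to the centre is 400 + 144 = 544.
The tangent meets the radius at right angles, so tangent² = |PO|² − r² = 544 − 8 = 536.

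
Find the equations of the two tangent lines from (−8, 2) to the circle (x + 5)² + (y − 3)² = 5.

Let a tangent through (−8, 2) have slope m. Its distance from (−5, 3) must equal √5:
(3m − (1))² = 5(m² + 1)
2m² − 3m − 2 = 0, so m = −1/2 or m = 2.
Through (−8, 2) these give x + 2y = −4 and 2x − y = −18.

x + 2y = −4 and 2x − y = −18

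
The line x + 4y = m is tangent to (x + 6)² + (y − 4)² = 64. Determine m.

The line touches the circle iff its distance from (−6, 4) is 8:
|1·(−6) + 4·4 − m| / √17 = 8
|m − (10)| = 8√17.

m = 10 ± 8√17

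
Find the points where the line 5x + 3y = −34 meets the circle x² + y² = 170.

Substitute y = (−34 − 5x)/3:
34x² + 340x − 374 = 0  ⟹  x² + 10x − 11 = 0
x = 1 or x = −11, giving (1, −13) and (−11, 7).

(−11, 7) and (1, −13)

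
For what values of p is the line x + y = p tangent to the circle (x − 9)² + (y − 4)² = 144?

For a tangent, require d(centre, line) = r = 12.
|1·9 + 1·4 − p| / √2 = 12
|p − (13)| = 12√2.

p = 13 ± 12√2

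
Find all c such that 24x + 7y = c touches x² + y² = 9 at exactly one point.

c = −75 or c = 75

The line touches the circle iff its distance from (0, 0) is 3:
|24·0 + 7·0 − c| / √625 = 3
|c| = 3·25, so c = 75 or c = −75.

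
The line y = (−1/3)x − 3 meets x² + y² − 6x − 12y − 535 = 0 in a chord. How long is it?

The distance from (3, 6) to the line is 30/√10, and r² = 580.
Half the chord is √(r² − d²) = √(490), so the full chord is 14√10.

14√10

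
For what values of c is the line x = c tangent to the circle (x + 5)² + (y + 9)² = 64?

Tangency holds when the distance from the centre (−5, −9) to the line equals the radius 8:
|1·(−5) + 0·(−9) − c| / √1 = 8
|c − (−5)| = 8, so c = 3 or c = −13.

c = −13 or c = 3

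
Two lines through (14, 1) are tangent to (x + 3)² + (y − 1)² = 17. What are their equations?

Let a tangent through (14, 1) have slope m. Its distance from (−3, 1) must equal √17:
(−17m − (0))² = 17(m² + 1)
16m² − 1 = 0, so m = −1/4 or m = 1/4.
Through (14, 1) these give x + 4y = 18 and x − 4y = 10.

x + 4y = 18 and x − 4y = 10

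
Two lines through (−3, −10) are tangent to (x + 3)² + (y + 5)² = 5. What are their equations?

Let a tangent through (−3, −10) have slope m. Its distance from (−3, −5) must equal √5:
(0m − (5))² = 5(m² + 1)
m² − 4 = 0, so m = −2 or m = 2.
With m = −2: 2x + y = −16. With m = 2: 2x − y = 4.

2x + y = −16 and 2x − y = 4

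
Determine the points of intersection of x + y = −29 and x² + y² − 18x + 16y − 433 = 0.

(−14, −15) and (2, −31)

Substitute y = −x − 29:
2x² + 24x − 56 = 0  ⟹  x² + 12x − 28 = 0
x = 2 or x = −14, giving (2, −31) and (−14, −15).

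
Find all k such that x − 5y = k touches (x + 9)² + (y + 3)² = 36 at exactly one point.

Tangency holds when the distance from the centre (−9, −3) to the line equals the radius 6:
|1·(−9) − 5·(−3) − k| / √26 = 6
|k − (6)| = 6√26.

k = 6 ± 6√26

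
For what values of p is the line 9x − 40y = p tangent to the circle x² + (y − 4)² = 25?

p = −365 or p = 45

The line touches the circle iff its distance from (0, 4) is 5:
|9·0 − 40·4 − p| / √1681 = 5
|p − (−160)| = 5·41, so p = 45 or p = −365.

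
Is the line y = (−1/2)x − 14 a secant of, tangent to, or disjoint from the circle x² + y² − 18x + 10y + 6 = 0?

Substituting the line into the circle gives 5x² − 36x + 248 = 0.
Δ = 1296 − 4960 = −3664.
No real roots: the line does not meet the circle.

disjoint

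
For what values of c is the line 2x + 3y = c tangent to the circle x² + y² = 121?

c = ±11√13

For a tangent, require d(centre, line) = r = 11.
|2·0 + 3·0 − c| / √13 = 11
|c| = 11√13.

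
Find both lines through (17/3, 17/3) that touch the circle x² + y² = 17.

4x − y = 17 and x − 4y = −17

Let a tangent through (17/3, 17/3) have slope m. Its distance from (0, 0) must equal √17:
[m·(−17/3) − (−17/3)]² = 17(m² + 1)
4m² − 17m + 4 = 0, so m = 4 or m = 1/4.
Through (17/3, 17/3) these give 4x − y = 17 and x − 4y = −17.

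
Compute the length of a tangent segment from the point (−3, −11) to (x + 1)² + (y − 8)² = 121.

With centre O = (−1, 8), |OP|² = 365 and r² = 121.
The tangent meets the radius at right angles, so tangent² = |PO|² − r² = 365 − 121 = 244.

2√61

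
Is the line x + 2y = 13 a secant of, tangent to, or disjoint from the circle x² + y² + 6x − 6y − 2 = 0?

tangent

Centre (−3, 3), r² = 20. Distance² from centre to line = (−10)²/5 = 20.
Since d² = r², the line is tangent.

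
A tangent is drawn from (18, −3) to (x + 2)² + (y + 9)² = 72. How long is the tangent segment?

2√91

The centre is (−2, −9) and r = 6√2. The square of the distance from P to the centre is 400 + 36 = 436.
The tangent meets the radius at right angles, so tangent² = |PO|² − r² = 436 − 72 = 364.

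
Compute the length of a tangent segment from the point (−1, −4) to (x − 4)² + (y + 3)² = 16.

The centre is (4, −3) and r = 4. The square of the distance from P to the centre is 25 + 1 = 26.
Power of the point: PT² = |PO|² − r² = 10, so PT = √10.

√10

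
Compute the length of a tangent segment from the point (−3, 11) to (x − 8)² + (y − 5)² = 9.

The centre is (8, 5) and r = 3. The square of the distance from P to the centre is 121 + 36 = 157.
Power of the point: PT² = |PO|² − r² = 148, so PT = 2√37.

2√37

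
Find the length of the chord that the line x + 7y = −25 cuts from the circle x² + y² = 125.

15√2

From the line, y = (−25 − x)/7. Substituting:
50x² + 50x − 5500 = 0  ⟹  x² + x − 110 = 0
x = 10 or x = −11, giving (10, −5) and (−11, −2).
Chord length = distance between (10, −5) and (−11, −2) = √450 = 15√2.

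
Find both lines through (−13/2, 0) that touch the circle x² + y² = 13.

2x − 3y = −13 and 2x + 3y = −13

Let a tangent through (−13/2, 0) have slope m. Its distance from (0, 0) must equal √13:
[m·(13/2) − (0)]² = 13(m² + 1)
9m² − 4 = 0, so m = 2/3 or m = −2/3.
Through (−13/2, 0) these give 2x − 3y = −13 and 2x + 3y = −13.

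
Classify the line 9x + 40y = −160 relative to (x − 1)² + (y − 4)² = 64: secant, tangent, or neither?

d² = (9·1 + 40·4 − (−160))²/1681 = 108241/1681; r² = 64.
Since d² > r², the line lies outside the circle.

neither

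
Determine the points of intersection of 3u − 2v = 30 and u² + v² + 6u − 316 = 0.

(−2, −18) and (14, 6)

From the line, v = (−30 + 3u)/2. Substituting:
13u² − 156u − 364 = 0  ⟹  u² − 12u − 28 = 0
u = 14 or u = −2, giving (14, 6) and (−2, −18).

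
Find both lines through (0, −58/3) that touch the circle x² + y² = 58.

A line y − (−58/3) = m(x − (0)) is tangent when its distance from (0, 0) is √58:
(0m − (58/3))² = 58(m² + 1)
9m² − 49 = 0, so m = −7/3 or m = 7/3.
Through (0, −58/3) these give 7x + 3y = −58 and 7x − 3y = 58.

7x + 3y = −58 and 7x − 3y = 58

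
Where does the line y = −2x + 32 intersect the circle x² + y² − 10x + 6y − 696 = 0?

From the line, y = −2x + 32. Substituting:
5x² − 150x + 520 = 0  ⟹  x² − 30x + 104 = 0
x = 26 or x = 4, giving (26, −20) and (4, 24).

(4, 24) and (26, −20)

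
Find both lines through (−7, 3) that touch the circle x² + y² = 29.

2x − 5y = −29 and 5x + 2y = −29

A line y − (3) = m(x − (−7)) is tangent when its distance from (0, 0) is √29:
[m·(7) − (−3)]² = 29(m² + 1)
10m² + 21m − 10 = 0, so m = 2/5 or m = −5/2.
Through (−7, 3) these give 2x − 5y = −29 and 5x + 2y = −29.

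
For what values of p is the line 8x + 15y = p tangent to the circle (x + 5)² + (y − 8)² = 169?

The line touches the circle iff its distance from (−5, 8) is 13:
|8·(−5) + 15·8 − p| / √289 = 13
|p − (80)| = 13·17, so p = 301 or p = −141.

p = −141 or p = 301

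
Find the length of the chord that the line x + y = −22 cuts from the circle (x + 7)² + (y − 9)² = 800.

Substitute y = −x − 22:
2x² + 76x + 210 = 0  ⟹  x² + 38x + 105 = 0
x = −3 or x = −35, giving (−3, −19) and (−35, 13).
|(−3, −19) − (−35, 13)| = √((32)² + (−32)²) = 32√2.

32√2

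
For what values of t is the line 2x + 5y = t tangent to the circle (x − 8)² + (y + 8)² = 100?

For a tangent, require d(centre, line) = r = 10.
|2·8 + 5·(−8) − t| / √29 = 10
|t − (−24)| = 10√29.

t = −24 ± 10√29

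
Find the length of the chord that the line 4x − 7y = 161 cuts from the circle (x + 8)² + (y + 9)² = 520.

Centre (−8, −9), r² = 520. Perpendicular distance d from centre to line = |−130| / √65 = 130/√65.
Half the chord is √(r² − d²) = √(260), so the full chord is 4√65.

4√65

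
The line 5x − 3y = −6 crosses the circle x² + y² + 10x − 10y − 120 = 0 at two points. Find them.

From the line, y = (6 + 5x)/3. Substituting:
34x² − 1224 = 0  ⟹  x² − 36 = 0
x = 6 or x = −6, giving (6, 12) and (−6, −8).

(−6, −8) and (6, 12)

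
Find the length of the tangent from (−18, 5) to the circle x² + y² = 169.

6√5

The centre is (0, 0) and r = 13. The square of the distance from P to the centre is 324 + 25 = 349.
Power of the point: PT² = |PO|² − r² = 180, so PT = 6√5.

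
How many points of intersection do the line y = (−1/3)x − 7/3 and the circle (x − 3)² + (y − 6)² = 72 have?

Centre (3, 6), r² = 72. Distance² from centre to line = (28)²/10 = 392/5.
Since d² > r², the line lies outside the circle.

0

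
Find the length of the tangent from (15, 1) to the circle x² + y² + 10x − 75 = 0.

Centre (−5, 0), r² = 100. |PO|² = (20)² + (1)² = 401.
Power of the point: PT² = |PO|² − r² = 301, so PT = √301.

√301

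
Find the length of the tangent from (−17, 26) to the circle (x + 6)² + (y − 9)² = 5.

9√5

The centre is (−6, 9) and r = √5. The square of the distance from P to the centre is 121 + 289 = 410.
Power of the point: PT² = |PO|² − r² = 405, so PT = 9√5.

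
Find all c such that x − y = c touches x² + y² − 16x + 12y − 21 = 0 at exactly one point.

For a tangent, require d(centre, line) = r = 11.
|1·8 − 1·(−6) − c| / √2 = 11
|c − (14)| = 11√2.

c = 14 ± 11√2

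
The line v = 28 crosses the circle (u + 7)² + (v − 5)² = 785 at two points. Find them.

(−23, 28) and (9, 28)

Express v = 28 and substitute into the circle:
u² + 14u − 207 = 0
u = 9 or u = −23, giving (9, 28) and (−23, 28).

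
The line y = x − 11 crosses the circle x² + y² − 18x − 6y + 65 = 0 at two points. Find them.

(9, −2) and (14, 3)

Express y = x − 11 and substitute into the circle:
2x² − 46x + 252 = 0  ⟹  x² − 23x + 126 = 0
x = 14 or x = 9, giving (14, 3) and (9, −2).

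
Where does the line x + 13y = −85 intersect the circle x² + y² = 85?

From the line, y = (−85 − x)/13. Substituting:
170x² + 170x − 7140 = 0  ⟹  x² + x − 42 = 0
x = 6 or x = −7, giving (6, −7) and (−7, −6).

(−7, −6) and (6, −7)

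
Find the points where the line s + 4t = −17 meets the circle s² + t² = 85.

From the line, t = (−17 − s)/4. Substituting:
17s² + 34s − 1071 = 0  ⟹  s² + 2s − 63 = 0
s = 7 or s = −9, giving (7, −6) and (−9, −2).

(−9, −2) and (7, −6)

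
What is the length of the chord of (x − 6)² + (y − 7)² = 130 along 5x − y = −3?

4√26

Substitute y = 5x + 3:
26x² − 52x − 78 = 0  ⟹  x² − 2x − 3 = 0
x = 3 or x = −1, giving (3, 18) and (−1, −2).
|(3, 18) − (−1, −2)| = √((4)² + (20)²) = 4√26.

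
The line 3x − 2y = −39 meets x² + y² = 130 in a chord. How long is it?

Express y = (39 + 3x)/2 and substitute into the circle:
13x² + 234x + 1001 = 0  ⟹  x² + 18x + 77 = 0
x = −7 or x = −11, giving (−7, 9) and (−11, 3).
Chord length = distance between (−7, 9) and (−11, 3) = √52 = 2√13.

2√13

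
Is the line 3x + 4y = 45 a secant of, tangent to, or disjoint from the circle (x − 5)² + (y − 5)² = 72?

secant

Centre (5, 5), r² = 72. Distance² from centre to line = (−10)²/25 = 4.
Since d² < r², the line cuts the circle twice.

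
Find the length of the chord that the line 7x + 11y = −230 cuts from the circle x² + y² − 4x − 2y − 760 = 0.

Centre (2, 1), r² = 765. Perpendicular distance d from centre to line = |255| / √170 = 255/√170.
Half the chord is √(r² − d²) = √(765/2), so the full chord is 3√170.

3√170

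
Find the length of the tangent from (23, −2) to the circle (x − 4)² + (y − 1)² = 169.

√201

The centre is (4, 1) and r = 13. The square of the distance from P to the centre is 361 + 9 = 370.
The tangent meets the radius at right angles, so tangent² = |PO|² − r² = 370 − 169 = 201.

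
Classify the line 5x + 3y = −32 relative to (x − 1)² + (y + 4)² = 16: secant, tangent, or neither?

Substituting the line into the circle gives 34x² + 182x + 265 = 0.
Δ = 33124 − 36040 = −2916.
No real roots: the line does not meet the circle.

neither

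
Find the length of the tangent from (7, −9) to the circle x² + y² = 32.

Centre (0, 0), r² = 32. |PO|² = (7)² + (−9)² = 130.
By the tangent–radius right angle, tangent length = √(|PO|² − r²) = √98 = 7√2.

7√2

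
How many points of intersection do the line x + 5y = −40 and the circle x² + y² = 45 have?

0

Substituting the line into the circle gives 26x² + 80x + 475 = 0.
Δ = 6400 − 49400 = −43000.
No real roots: the line does not meet the circle.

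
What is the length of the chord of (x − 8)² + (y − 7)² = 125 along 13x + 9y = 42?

5√10

The distance from (8, 7) to the line is 125/√250, and r² = 125.
Chord = 2√(r² − d²) = 2·√(125/2) = 5√10.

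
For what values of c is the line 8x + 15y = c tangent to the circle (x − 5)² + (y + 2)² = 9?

The line touches the circle iff its distance from (5, −2) is 3:
|8·5 + 15·(−2) − c| / √289 = 3
|c − (10)| = 3·17, so c = 61 or c = −41.

c = −41 or c = 61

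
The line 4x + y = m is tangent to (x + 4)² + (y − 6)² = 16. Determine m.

The line touches the circle iff its distance from (−4, 6) is 4:
|4·(−4) + 1·6 − m| / √17 = 4
|m − (−10)| = 4√17.

m = −10 ± 4√17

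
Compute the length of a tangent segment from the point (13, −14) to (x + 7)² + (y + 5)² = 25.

Centre (−7, −5), r² = 25. |PO|² = (20)² + (−9)² = 481.
Power of the point: PT² = |PO|² − r² = 456, so PT = 2√114.

2√114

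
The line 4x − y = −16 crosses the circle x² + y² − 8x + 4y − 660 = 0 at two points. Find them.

From the line, y = 4x + 16. Substituting:
17x² + 136x − 340 = 0  ⟹  x² + 8x − 20 = 0
x = 2 or x = −10, giving (2, 24) and (−10, −24).

(−10, −24) and (2, 24)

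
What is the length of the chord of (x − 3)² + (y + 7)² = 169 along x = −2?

24

The line gives x = −2. Substituting into the circle:
y² + 14y − 95 = 0
y = 5 or y = −19, giving (−2, 5) and (−2, −19).
|(−2, 5) − (−2, −19)| = √((0)² + (24)²) = 24.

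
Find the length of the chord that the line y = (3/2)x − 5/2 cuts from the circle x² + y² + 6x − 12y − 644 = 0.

Substitute y = (−5 + 3x)/2:
13x² − 78x − 2431 = 0  ⟹  x² − 6x − 187 = 0
x = 17 or x = −11, giving (17, 23) and (−11, −19).
Chord length = distance between (17, 23) and (−11, −19) = √2548 = 14√13.

14√13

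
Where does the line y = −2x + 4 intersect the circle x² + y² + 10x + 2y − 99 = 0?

Express y = −2x + 4 and substitute into the circle:
5x² − 10x − 75 = 0  ⟹  x² − 2x − 15 = 0
x = 5 or x = −3, giving (5, −6) and (−3, 10).

(−3, 10) and (5, −6)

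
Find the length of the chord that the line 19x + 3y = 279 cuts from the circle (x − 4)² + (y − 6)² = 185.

Centre (4, 6), r² = 185. Perpendicular distance d from centre to line = |−185| / √370 = 185/√370.
Chord = 2√(r² − d²) = 2·√(185/2) = √370.

√370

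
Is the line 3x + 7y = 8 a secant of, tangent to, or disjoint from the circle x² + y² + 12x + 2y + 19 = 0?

disjoint

Substituting the line into the circle gives 58x² + 498x + 1107 = 0.
Discriminant = (498)² − 4·58·(1107) = −8820 < 0.
No real roots: the line does not meet the circle.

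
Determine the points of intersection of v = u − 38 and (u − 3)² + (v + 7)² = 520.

Substitute v = u − 38:
2u² − 68u + 450 = 0  ⟹  u² − 34u + 225 = 0
u = 25 or u = 9, giving (25, −13) and (9, −29).

(9, −29) and (25, −13)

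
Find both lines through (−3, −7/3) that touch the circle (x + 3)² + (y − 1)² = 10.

Write the tangent as mx − y + (−7/3 − m·(−3)) = 0 and set its distance from the centre to √10:
(0m − (10/3))² = 10(m² + 1)
9m² − 1 = 0, so m = 1/3 or m = −1/3.
With m = 1/3: x − 3y = 4. With m = −1/3: x + 3y = −10.

x − 3y = 4 and x + 3y = −10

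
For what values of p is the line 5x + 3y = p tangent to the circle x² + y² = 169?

p = ±13√34

The line touches the circle iff its distance from (0, 0) is 13:
|5·0 + 3·0 − p| / √34 = 13
|p| = 13√34.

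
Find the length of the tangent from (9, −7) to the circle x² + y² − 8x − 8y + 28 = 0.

The centre is (4, 4) and r = 2. The square of the distance from P to the centre is 25 + 121 = 146.
By the tangent–radius right angle, tangent length = √(|PO|² − r²) = √142.

√142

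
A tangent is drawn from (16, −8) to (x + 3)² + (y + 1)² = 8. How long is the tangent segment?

√402

The centre is (−3, −1) and r = 2√2. The square of the distance from P to the centre is 361 + 49 = 410.
The tangent meets the radius at right angles, so tangent² = |PO|² − r² = 410 − 8 = 402.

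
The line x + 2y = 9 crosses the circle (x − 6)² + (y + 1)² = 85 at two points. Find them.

(−1, 5) and (15, −3)

Express y = (9 − x)/2 and substitute into the circle:
5x² − 70x − 75 = 0  ⟹  x² − 14x − 15 = 0
x = 15 or x = −1, giving (15, −3) and (−1, 5).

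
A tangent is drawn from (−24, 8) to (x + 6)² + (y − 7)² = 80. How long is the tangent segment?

7√5

The centre is (−6, 7) and r = 4√5. The square of the distance from P to the centre is 324 + 1 = 325.
Power of the point: PT² = |PO|² − r² = 245, so PT = 7√5.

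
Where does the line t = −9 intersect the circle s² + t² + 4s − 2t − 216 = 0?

From the line, t = −9. Substituting:
s² + 4s − 117 = 0
s = 9 or s = −13, giving (9, −9) and (−13, −9).

(−13, −9) and (9, −9)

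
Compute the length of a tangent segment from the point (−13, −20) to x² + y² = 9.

4√35

Centre (0, 0), r² = 9. |PO|² = (−13)² + (−20)² = 569.
By the tangent–radius right angle, tangent length = √(|PO|² − r²) = √560 = 4√35.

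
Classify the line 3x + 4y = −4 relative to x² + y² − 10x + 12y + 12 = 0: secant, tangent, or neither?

Substituting the line into the circle gives 25x² − 280x + 16 = 0.
Discriminant = (−280)² − 4·25·(16) = 76800 > 0.
Two real roots: the line is a secant.

secant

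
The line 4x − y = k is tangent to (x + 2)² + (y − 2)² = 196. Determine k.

For a tangent, require d(centre, line) = r = 14.
|4·(−2) − 1·2 − k| / √17 = 14
|k − (−10)| = 14√17.

k = −10 ± 14√17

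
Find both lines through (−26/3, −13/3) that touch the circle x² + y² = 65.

8x − y = −65 and 4x + 7y = −65

A line y − (−13/3) = m(x − (−26/3)) is tangent when its distance from (0, 0) is √65:
[m·(26/3) − (13/3)]² = 65(m² + 1)
7m² − 52m − 32 = 0, so m = 8 or m = −4/7.
With m = 8: 8x − y = −65. With m = −4/7: 4x + 7y = −65.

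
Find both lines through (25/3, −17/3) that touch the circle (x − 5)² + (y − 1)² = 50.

x − y = 14 and x − 7y = 48

Let a tangent through (25/3, −17/3) have slope m. Its distance from (5, 1) must equal 5√2:
(−10/3m − (20/3))² = 50(m² + 1)
7m² − 8m + 1 = 0, so m = 1 or m = 1/7.
Through (25/3, −17/3) these give x − y = 14 and x − 7y = 48.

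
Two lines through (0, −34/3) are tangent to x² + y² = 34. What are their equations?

Let a tangent through (0, −34/3) have slope m. Its distance from (0, 0) must equal √34:
[m·(0) − (34/3)]² = 34(m² + 1)
9m² − 25 = 0, so m = −5/3 or m = 5/3.
With m = −5/3: 5x + 3y = −34. With m = 5/3: 5x − 3y = 34.

5x + 3y = −34 and 5x − 3y = 34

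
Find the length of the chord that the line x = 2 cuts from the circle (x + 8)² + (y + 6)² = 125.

10

Centre (−8, −6), r² = 125. Perpendicular distance d from centre to line = |−10| / √1 = 10.
Chord = 2√(r² − d²) = 2·√(25) = 10.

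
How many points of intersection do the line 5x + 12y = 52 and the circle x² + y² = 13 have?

0

Substituting the line into the circle gives 169x² − 520x + 832 = 0.
Discriminant = (−520)² − 4·169·(832) = −292032 < 0.
No real roots: the line does not meet the circle.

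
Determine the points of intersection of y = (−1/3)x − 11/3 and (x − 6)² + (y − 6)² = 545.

Express y = (−11 − x)/3 and substitute into the circle:
10x² − 50x − 3740 = 0  ⟹  x² − 5x − 374 = 0
x = 22 or x = −17, giving (22, −11) and (−17, 2).

(−17, 2) and (22, −11)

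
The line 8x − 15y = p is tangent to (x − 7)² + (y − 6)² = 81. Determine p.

Tangency holds when the distance from the centre (7, 6) to the line equals the radius 9:
|8·7 − 15·6 − p| / √289 = 9
|p − (−34)| = 9·17, so p = 119 or p = −187.

p = −187 or p = 119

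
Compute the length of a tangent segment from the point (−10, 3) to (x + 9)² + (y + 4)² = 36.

√14

With centre O = (−9, −4), |OP|² = 50 and r² = 36.
By the tangent–radius right angle, tangent length = √(|PO|² − r²) = √14.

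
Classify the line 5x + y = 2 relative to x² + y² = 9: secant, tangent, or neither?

secant

Centre (0, 0), r² = 9. Distance² from centre to line = (−2)²/26 = 2/13.
Since d² < r², the line cuts the circle twice.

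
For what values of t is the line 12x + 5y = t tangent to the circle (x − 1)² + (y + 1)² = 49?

The line touches the circle iff its distance from (1, −1) is 7:
|12·1 + 5·(−1) − t| / √169 = 7
|t − (7)| = 7·13, so t = 98 or t = −84.

t = −84 or t = 98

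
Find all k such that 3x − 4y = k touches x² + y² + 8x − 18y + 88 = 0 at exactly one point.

Tangency holds when the distance from the centre (−4, 9) to the line equals the radius 3:
|3·(−4) − 4·9 − k| / √25 = 3
|k − (−48)| = 3·5, so k = −33 or k = −63.

k = −63 or k = −33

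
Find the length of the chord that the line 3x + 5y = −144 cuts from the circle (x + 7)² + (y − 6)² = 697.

√34

The distance from (−7, 6) to the line is 153/√34, and r² = 697.
Half the chord is √(r² − d²) = √(17/2), so the full chord is √34.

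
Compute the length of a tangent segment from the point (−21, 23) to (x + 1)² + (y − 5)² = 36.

4√43

The centre is (−1, 5) and r = 6. The square of the distance from P to the centre is 400 + 324 = 724.
The tangent meets the radius at right angles, so tangent² = |PO|² − r² = 724 − 36 = 688.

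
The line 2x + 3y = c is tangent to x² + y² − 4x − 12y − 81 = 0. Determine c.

Tangency holds when the distance from the centre (2, 6) to the line equals the radius 11:
|2·2 + 3·6 − c| / √13 = 11
|c − (22)| = 11√13.

c = 22 ± 11√13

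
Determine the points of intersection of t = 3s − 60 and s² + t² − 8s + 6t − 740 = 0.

(10, −30) and (25, 15)

Substitute t = 3s − 60:
10s² − 350s + 2500 = 0  ⟹  s² − 35s + 250 = 0
s = 25 or s = 10, giving (25, 15) and (10, −30).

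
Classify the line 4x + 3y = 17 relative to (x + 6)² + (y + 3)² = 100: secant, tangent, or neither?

tangent

d² = (4·(−6) + 3·(−3) − (17))²/25 = 100; r² = 100.
Since d² = r², the line is tangent.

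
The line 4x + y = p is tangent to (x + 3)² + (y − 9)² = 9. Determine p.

p = −3 ± 3√17

Tangency holds when the distance from the centre (−3, 9) to the line equals the radius 3:
|4·(−3) + 1·9 − p| / √17 = 3
|p − (−3)| = 3√17.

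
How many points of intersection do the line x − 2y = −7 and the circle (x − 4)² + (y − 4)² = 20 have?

2

d² = (1·4 − 2·4 − (−7))²/5 = 9/5; r² = 20.
Since d² < r², the line cuts the circle twice.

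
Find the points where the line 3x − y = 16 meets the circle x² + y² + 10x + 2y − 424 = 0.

Express y = 3x − 16 and substitute into the circle:
10x² − 80x − 200 = 0  ⟹  x² − 8x − 20 = 0
x = 10 or x = −2, giving (10, 14) and (−2, −22).

(−2, −22) and (10, 14)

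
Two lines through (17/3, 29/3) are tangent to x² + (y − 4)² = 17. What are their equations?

4x − y = 13 and x − 4y = −33

Write the tangent as mx − y + (29/3 − m·(17/3)) = 0 and set its distance from the centre to √17:
(−17/3m − (−17/3))² = 17(m² + 1)
4m² − 17m + 4 = 0, so m = 4 or m = 1/4.
With m = 4: 4x − y = 13. With m = 1/4: x − 4y = −33.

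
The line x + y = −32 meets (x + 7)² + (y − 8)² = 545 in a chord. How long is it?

The distance from (−7, 8) to the line is 33/√2, and r² = 545.
Half the chord is √(r² − d²) = √(1/2), so the full chord is √2.

√2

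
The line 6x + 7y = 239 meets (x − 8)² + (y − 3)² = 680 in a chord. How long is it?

Express y = (239 − 6x)/7 and substitute into the circle:
85x² − 3400x + 17340 = 0  ⟹  x² − 40x + 204 = 0
x = 34 or x = 6, giving (34, 5) and (6, 29).
|(34, 5) − (6, 29)| = √((28)² + (−24)²) = 4√85.

4√85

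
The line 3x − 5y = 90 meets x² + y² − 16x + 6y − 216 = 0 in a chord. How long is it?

5√34

Express y = (−90 + 3x)/5 and substitute into the circle:
34x² − 850x = 0  ⟹  x² − 25x = 0
x = 25 or x = 0, giving (25, −3) and (0, −18).
|(25, −3) − (0, −18)| = √((25)² + (15)²) = 5√34.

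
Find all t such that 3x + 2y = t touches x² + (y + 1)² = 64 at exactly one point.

Tangency holds when the distance from the centre (0, −1) to the line equals the radius 8:
|3·0 + 2·(−1) − t| / √13 = 8
|t − (−2)| = 8√13.

t = −2 ± 8√13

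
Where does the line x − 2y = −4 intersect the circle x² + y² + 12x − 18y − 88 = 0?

From the line, y = (4 + x)/2. Substituting:
5x² + 20x − 480 = 0  ⟹  x² + 4x − 96 = 0
x = 8 or x = −12, giving (8, 6) and (−12, −4).

(−12, −4) and (8, 6)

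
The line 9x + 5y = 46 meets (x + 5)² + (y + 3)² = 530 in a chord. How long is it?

4√106

Centre (−5, −3), r² = 530. Perpendicular distance d from centre to line = |−106| / √106 = 106/√106.
Chord = 2√(r² − d²) = 2·√(424) = 4√106.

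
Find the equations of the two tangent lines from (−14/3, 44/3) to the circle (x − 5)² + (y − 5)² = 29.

A line y − (44/3) = m(x − (−14/3)) is tangent when its distance from (5, 5) is √29:
[m·(29/3) − (−29/3)]² = 29(m² + 1)
10m² + 29m + 10 = 0, so m = −2/5 or m = −5/2.
Through (−14/3, 44/3) these give 2x + 5y = 64 and 5x + 2y = 6.

2x + 5y = 64 and 5x + 2y = 6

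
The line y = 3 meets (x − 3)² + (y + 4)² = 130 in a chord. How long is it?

Substitute y = 3:
x² − 6x − 72 = 0
x = 12 or x = −6, giving (12, 3) and (−6, 3).
Chord length = distance between (12, 3) and (−6, 3) = √324 = 18.

18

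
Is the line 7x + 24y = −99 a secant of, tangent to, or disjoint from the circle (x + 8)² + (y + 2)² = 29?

secant

Substituting the line into the circle gives 625x² + 9930x + 22761 = 0.
Discriminant = (9930)² − 4·625·(22761) = 41702400 > 0.
Two real roots: the line is a secant.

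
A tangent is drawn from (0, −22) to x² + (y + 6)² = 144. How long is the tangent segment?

The centre is (0, −6) and r = 12. The square of the distance from P to the centre is 0 + 256 = 256.
By the tangent–radius right angle, tangent length = √(|PO|² − r²) = √112 = 4√7.

4√7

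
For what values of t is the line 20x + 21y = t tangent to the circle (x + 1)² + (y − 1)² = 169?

t = −376 or t = 378

The line touches the circle iff its distance from (−1, 1) is 13:
|20·(−1) + 21·1 − t| / √841 = 13
|t − (1)| = 13·29, so t = 378 or t = −376.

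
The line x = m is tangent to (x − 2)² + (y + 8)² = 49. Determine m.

m = −5 or m = 9

The line touches the circle iff its distance from (2, −8) is 7:
|1·2 + 0·(−8) − m| / √1 = 7
|m − (2)| = 7, so m = 9 or m = −5.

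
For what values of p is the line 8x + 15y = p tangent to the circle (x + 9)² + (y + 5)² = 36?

p = −249 or p = −45

For a tangent, require d(centre, line) = r = 6.
|8·(−9) + 15·(−5) − p| / √289 = 6
|p − (−147)| = 6·17, so p = −45 or p = −249.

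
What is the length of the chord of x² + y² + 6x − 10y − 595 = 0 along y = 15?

Centre (−3, 5), r² = 629. Perpendicular distance d from centre to line = |−10| / √1 = 10.
Chord = 2√(r² − d²) = 2·√(529) = 46.

46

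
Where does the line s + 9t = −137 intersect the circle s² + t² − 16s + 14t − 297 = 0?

(−11, −14) and (25, −18)

Express t = (−137 − s)/9 and substitute into the circle:
82s² − 1148s − 22550 = 0  ⟹  s² − 14s − 275 = 0
s = 25 or s = −11, giving (25, −18) and (−11, −14).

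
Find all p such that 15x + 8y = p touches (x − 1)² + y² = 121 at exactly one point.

p = −172 or p = 202

Tangency holds when the distance from the centre (1, 0) to the line equals the radius 11:
|15·1 + 8·0 − p| / √289 = 11
|p − (15)| = 11·17, so p = 202 or p = −172.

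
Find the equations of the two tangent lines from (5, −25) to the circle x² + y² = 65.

Write the tangent as mx − y + (−25 − m·(5)) = 0 and set its distance from the centre to √65:
[m·(−5) − (25)]² = 65(m² + 1)
4m² − 25m − 56 = 0, so m = 8 or m = −7/4.
With m = 8: 8x − y = 65. With m = −7/4: 7x + 4y = −65.

8x − y = 65 and 7x + 4y = −65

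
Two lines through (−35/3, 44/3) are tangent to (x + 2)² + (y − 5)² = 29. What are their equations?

5x + 2y = −29 and 2x + 5y = 50

Write the tangent as mx − y + (44/3 − m·(−35/3)) = 0 and set its distance from the centre to √29:
[m·(29/3) − (−29/3)]² = 29(m² + 1)
10m² + 29m + 10 = 0, so m = −5/2 or m = −2/5.
Through (−35/3, 44/3) these give 5x + 2y = −29 and 2x + 5y = 50.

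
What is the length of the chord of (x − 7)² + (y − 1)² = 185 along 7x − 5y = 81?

Centre (7, 1), r² = 185. Perpendicular distance d from centre to line = |−37| / √74 = 37/√74.
Chord = 2√(r² − d²) = 2·√(333/2) = 3√74.

3√74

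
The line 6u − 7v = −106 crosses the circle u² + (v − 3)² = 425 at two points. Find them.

Substitute v = (106 + 6u)/7:
85u² + 1020u − 13600 = 0  ⟹  u² + 12u − 160 = 0
u = 8 or u = −20, giving (8, 22) and (−20, −2).

(−20, −2) and (8, 22)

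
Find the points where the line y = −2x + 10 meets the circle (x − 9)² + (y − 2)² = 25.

(4, 2) and (6, −2)

Express y = −2x + 10 and substitute into the circle:
5x² − 50x + 120 = 0  ⟹  x² − 10x + 24 = 0
x = 6 or x = 4, giving (6, −2) and (4, 2).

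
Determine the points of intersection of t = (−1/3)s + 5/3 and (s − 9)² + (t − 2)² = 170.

From the line, t = (5 − s)/3. Substituting:
10s² − 160s − 800 = 0  ⟹  s² − 16s − 80 = 0
s = 20 or s = −4, giving (20, −5) and (−4, 3).

(−4, 3) and (20, −5)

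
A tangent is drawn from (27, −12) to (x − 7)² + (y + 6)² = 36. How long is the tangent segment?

Centre (7, −6), r² = 36. |PO|² = (20)² + (−6)² = 436.
Power of the point: PT² = |PO|² − r² = 400, so PT = 20.

20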